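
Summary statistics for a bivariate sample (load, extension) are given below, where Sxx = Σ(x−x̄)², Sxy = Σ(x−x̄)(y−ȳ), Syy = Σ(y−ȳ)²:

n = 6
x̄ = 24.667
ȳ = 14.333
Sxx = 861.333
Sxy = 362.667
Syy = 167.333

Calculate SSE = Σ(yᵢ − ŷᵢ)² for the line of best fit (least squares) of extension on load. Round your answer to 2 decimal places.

b = Sxy/Sxx = 362.667/861.333 = 0.421053
SSE = Syy − b·Sxy = 167.333 − 0.421053·362.667 = 14.630906

14.63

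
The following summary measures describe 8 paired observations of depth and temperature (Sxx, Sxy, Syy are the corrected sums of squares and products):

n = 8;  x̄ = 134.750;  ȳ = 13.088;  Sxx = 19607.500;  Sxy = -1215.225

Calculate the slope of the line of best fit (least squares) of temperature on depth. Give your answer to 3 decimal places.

b = Sxy/Sxx = -1215.225/19607.5 = -0.061978

-0.062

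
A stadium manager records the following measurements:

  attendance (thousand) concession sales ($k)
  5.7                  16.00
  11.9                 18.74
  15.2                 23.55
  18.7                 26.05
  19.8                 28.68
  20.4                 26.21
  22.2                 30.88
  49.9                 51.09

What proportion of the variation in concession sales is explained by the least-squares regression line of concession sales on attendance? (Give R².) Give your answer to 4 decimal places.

n = 8, Σx = 163.8, Σy = 221.2, Σxy = 5496.776, Σx² = 4545.88, Σy² = 6913.6616
Sxx = Σx² − (Σx)²/n = 4545.88 − 3353.805 = 1192.075
Sxy = Σxy − (Σx)(Σy)/n = 5496.776 − 4529.07 = 967.706
Syy = Σy² − (Σy)²/n = 6913.6616 − 6116.18 = 797.4816
R² = Sxy²/(Sxx·Syy) = (967.706)²/(1192.075·797.4816) = 0.985060

0.9851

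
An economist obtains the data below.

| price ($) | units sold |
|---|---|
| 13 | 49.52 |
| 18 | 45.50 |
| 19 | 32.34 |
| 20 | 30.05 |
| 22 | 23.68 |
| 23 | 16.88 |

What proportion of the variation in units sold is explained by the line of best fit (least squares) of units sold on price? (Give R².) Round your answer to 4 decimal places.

0.8687

n = 6, Σx = 115, Σy = 197.97, Σxy = 3587.42, Σx² = 2267, Σy² = 7317.0353
Sxx = Σx² − (Σx)²/n = 2267 − 2204.166667 = 62.833333
Sxy = Σxy − (Σx)(Σy)/n = 3587.42 − 3794.425 = -207.005
Syy = Σy² − (Σy)²/n = 7317.0353 − 6532.02015 = 785.01515
R² = Sxy²/(Sxx·Syy) = (-207.005)²/(62.833333·785.01515) = 0.868747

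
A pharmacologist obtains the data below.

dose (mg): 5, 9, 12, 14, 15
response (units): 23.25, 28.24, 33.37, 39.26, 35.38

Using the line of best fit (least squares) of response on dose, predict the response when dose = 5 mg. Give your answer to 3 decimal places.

23.110

n = 5, Σx = 55, Σy = 159.5, Σxy = 1851.19, Σx² = 671
Sxx = Σx² − (Σx)²/n = 671 − 605 = 66
Sxy = Σxy − (Σx)(Σy)/n = 1851.19 − 1754.5 = 96.69
b = Sxy/Sxx = 96.69/66 = 1.465
a = ȳ − b·x̄ = 31.9 − 1.465·11 = 15.785
ŷ(5) = a + b·5 = 15.785 + 1.465·5 = 23.11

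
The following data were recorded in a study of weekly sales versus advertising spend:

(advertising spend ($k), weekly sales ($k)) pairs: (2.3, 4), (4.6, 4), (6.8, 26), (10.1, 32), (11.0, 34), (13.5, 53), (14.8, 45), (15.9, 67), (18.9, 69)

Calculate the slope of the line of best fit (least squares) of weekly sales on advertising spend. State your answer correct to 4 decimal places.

4.2108

n = 9, Σx = 97.9, Σy = 334, Σxy = 4652.5, Σx² = 1307.01
Sxx = Σx² − (Σx)²/n = 1307.01 − 1064.934444 = 242.075556
Sxy = Σxy − (Σx)(Σy)/n = 4652.5 − 3633.177778 = 1019.322222
b = Sxy/Sxx = 1019.322222/242.075556 = 4.210761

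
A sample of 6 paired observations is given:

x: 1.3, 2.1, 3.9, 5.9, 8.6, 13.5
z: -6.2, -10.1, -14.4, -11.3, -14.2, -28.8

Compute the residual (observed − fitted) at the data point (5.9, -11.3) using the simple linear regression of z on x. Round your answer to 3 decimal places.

n = 6, Σx = 35.3, Σy = -85, Σxy = -663.02, Σx² = 312.33
Sxx = Σx² − (Σx)²/n = 312.33 − 207.681667 = 104.648333
Sxy = Σxy − (Σx)(Σy)/n = -663.02 − (-500.083333) = -162.936667
b = Sxy/Sxx = -162.936667/104.648333 = -1.556992
a = ȳ − b·x̄ = -14.166667 − (-1.556992)·5.883333 = -5.006361
ŷ(5.9) = -5.006361 + (-1.556992)·5.9 = -14.192617
residual = y − ŷ = -11.3 − (-14.192617) = 2.892617

2.893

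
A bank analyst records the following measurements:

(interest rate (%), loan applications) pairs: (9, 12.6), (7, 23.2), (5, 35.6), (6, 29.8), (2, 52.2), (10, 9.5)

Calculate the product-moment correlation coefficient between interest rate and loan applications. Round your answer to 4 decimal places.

n = 6, Σx = 39, Σy = 162.9, Σxy = 832, Σx² = 295, Σy² = 5667.49
Sxx = Σx² − (Σx)²/n = 295 − 253.5 = 41.5
Sxy = Σxy − (Σx)(Σy)/n = 832 − 1058.85 = -226.85
Syy = Σy² − (Σy)²/n = 5667.49 − 4422.735 = 1244.755
r = Sxy/√(Sxx·Syy) = -226.85/√(51657.3325) = -226.85/227.282495 = -0.998097

-0.9981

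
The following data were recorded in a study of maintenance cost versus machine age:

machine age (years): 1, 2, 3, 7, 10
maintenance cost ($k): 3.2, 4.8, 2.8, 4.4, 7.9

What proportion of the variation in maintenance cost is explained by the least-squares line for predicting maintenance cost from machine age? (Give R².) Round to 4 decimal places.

n = 5, Σx = 23, Σy = 23.1, Σxy = 131, Σx² = 163, Σy² = 122.89
Sxx = Σx² − (Σx)²/n = 163 − 105.8 = 57.2
Sxy = Σxy − (Σx)(Σy)/n = 131 − 106.26 = 24.74
Syy = Σy² − (Σy)²/n = 122.89 − 106.722 = 16.168
R² = Sxy²/(Sxx·Syy) = (24.74)²/(57.2·16.168) = 0.661831

0.6618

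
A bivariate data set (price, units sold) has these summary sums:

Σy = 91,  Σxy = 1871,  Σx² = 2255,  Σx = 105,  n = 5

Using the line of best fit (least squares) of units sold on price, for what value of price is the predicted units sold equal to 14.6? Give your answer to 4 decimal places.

25.5000

Sxx = Σx² − (Σx)²/n = 2255 − 2205 = 50
Sxy = Σxy − (Σx)(Σy)/n = 1871 − 1911 = -40
b = Sxy/Sxx = -40/50 = -0.8
a = ȳ − b·x̄ = 18.2 − (-0.8)·21 = 35
Set a + b·x = 14.6: x = (14.6 − 35) / (-0.8) = 25.5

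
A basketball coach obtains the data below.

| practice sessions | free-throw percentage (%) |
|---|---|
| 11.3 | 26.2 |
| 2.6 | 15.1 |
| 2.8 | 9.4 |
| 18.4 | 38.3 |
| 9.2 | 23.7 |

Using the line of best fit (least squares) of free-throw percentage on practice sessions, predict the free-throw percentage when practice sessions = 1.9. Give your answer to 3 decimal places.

n = 5, Σx = 44.3, Σy = 112.7, Σxy = 1284.4, Σx² = 565.49
Sxx = Σx² − (Σx)²/n = 565.49 − 392.498 = 172.992
Sxy = Σxy − (Σx)(Σy)/n = 1284.4 − 998.522 = 285.878
b = Sxy/Sxx = 285.878/172.992 = 1.652550
a = ȳ − b·x̄ = 22.54 − 1.652550·8.86 = 7.898403
ŷ(1.9) = a + b·1.9 = 7.898403 + 1.652550·1.9 = 11.038249

11.038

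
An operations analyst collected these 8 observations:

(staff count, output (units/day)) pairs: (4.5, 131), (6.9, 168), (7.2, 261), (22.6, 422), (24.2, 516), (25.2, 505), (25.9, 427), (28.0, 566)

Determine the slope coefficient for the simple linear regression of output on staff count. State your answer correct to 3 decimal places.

n = 8, Σx = 144.5, Σy = 2996, Σxy = 65285.6, Σx² = 3305.95
Sxx = Σx² − (Σx)²/n = 3305.95 − 2610.03125 = 695.91875
Sxy = Σxy − (Σx)(Σy)/n = 65285.6 − 54115.25 = 11170.35
b = Sxy/Sxx = 11170.35/695.91875 = 16.051227

16.051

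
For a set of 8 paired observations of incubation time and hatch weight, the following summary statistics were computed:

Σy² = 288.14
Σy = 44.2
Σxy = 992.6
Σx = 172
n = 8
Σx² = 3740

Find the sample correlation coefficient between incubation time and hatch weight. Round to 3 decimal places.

0.985

Sxx = Σx² − (Σx)²/n = 3740 − 3698 = 42
Sxy = Σxy − (Σx)(Σy)/n = 992.6 − 950.3 = 42.3
Syy = Σy² − (Σy)²/n = 288.14 − 244.205 = 43.935
r = Sxy/√(Sxx·Syy) = 42.3/√(1845.27) = 42.3/42.956606 = 0.984715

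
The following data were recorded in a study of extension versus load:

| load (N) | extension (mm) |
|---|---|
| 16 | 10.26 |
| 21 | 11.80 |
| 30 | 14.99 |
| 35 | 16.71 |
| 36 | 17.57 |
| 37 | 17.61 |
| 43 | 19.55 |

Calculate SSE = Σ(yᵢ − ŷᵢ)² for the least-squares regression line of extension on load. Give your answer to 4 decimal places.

0.2058

n = 7, Σx = 218, Σy = 108.49, Σxy = 3571.25, Σx² = 7336, Σy² = 1749.4513
Sxx = Σx² − (Σx)²/n = 7336 − 6789.142857 = 546.857143
Sxy = Σxy − (Σx)(Σy)/n = 3571.25 − 3378.688571 = 192.561429
Syy = Σy² − (Σy)²/n = 1749.4513 − 1681.440014 = 68.011286
b = Sxy/Sxx = 192.561429/546.857143 = 0.352124
SSE = Syy − b·Sxy = 68.011286 − 0.352124·192.561429 = 0.205819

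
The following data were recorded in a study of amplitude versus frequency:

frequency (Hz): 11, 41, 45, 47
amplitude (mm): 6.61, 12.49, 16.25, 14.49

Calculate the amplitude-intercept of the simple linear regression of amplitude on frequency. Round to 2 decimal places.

n = 4, Σx = 144, Σy = 49.84, Σxy = 1997.08, Σx² = 6036
Sxx = Σx² − (Σx)²/n = 6036 − 5184 = 852
Sxy = Σxy − (Σx)(Σy)/n = 1997.08 − 1794.24 = 202.84
b = Sxy/Sxx = 202.84/852 = 0.238075
a = ȳ − b·x̄ = 12.46 − 0.238075·36 = 3.889296

3.89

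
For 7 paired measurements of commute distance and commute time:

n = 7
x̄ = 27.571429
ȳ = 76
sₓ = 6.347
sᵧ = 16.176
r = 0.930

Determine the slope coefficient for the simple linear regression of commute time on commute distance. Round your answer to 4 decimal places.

2.3702

b = r · sᵧ/sₓ = 0.93 · 16.176/6.347 = 2.370203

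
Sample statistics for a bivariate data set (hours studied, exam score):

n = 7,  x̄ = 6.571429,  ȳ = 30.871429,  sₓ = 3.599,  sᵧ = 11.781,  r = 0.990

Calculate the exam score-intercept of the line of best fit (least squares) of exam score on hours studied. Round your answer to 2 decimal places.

9.58

b = r · sᵧ/sₓ = 0.99 · 11.781/3.599 = 3.240675
a = ȳ − b·x̄ = 30.871429 − 3.240675·6.571429 = 9.575562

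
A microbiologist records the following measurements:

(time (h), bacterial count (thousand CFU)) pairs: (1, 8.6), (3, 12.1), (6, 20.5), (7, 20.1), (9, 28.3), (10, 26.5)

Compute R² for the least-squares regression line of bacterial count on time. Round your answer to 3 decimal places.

n = 6, Σx = 36, Σy = 116.1, Σxy = 828.3, Σx² = 276, Σy² = 2547.77
Sxx = Σx² − (Σx)²/n = 276 − 216 = 60
Sxy = Σxy − (Σx)(Σy)/n = 828.3 − 696.6 = 131.7
Syy = Σy² − (Σy)²/n = 2547.77 − 2246.535 = 301.235
R² = Sxy²/(Sxx·Syy) = (131.7)²/(60·301.235) = 0.959654

0.960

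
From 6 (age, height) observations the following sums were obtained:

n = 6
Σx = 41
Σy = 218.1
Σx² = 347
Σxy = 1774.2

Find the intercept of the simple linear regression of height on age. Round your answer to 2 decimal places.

7.33

Sxx = Σx² − (Σx)²/n = 347 − 280.166667 = 66.833333
Sxy = Σxy − (Σx)(Σy)/n = 1774.2 − 1490.35 = 283.85
b = Sxy/Sxx = 283.85/66.833333 = 4.247132
a = ȳ − b·x̄ = 36.35 − 4.247132·6.833333 = 7.327930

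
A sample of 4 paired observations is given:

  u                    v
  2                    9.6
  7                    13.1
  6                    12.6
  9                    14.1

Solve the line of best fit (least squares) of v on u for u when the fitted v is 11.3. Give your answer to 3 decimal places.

n = 4, Σx = 24, Σy = 49.4, Σxy = 313.4, Σx² = 170
Sxx = Σx² − (Σx)²/n = 170 − 144 = 26
Sxy = Σxy − (Σx)(Σy)/n = 313.4 − 296.4 = 17
b = Sxy/Sxx = 17/26 = 0.653846
a = ȳ − b·x̄ = 12.35 − 0.653846·6 = 8.426923
Set a + b·x = 11.3: x = (11.3 − 8.426923) / 0.653846 = 4.394118

4.394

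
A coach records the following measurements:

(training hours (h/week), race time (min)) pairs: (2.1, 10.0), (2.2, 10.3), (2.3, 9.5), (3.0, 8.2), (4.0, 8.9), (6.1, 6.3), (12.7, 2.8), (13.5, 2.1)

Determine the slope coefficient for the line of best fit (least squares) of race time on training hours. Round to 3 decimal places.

-0.671

n = 8, Σx = 45.9, Σy = 58.1, Σxy = 228.05, Σx² = 420.29
Sxx = Σx² − (Σx)²/n = 420.29 − 263.35125 = 156.93875
Sxy = Σxy − (Σx)(Σy)/n = 228.05 − 333.34875 = -105.29875
b = Sxy/Sxx = -105.29875/156.93875 = -0.670954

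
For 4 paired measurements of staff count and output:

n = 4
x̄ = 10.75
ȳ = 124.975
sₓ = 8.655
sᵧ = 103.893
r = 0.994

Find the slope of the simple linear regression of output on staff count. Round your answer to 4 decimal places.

11.9318

b = r · sᵧ/sₓ = 0.994 · 103.893/8.655 = 11.931790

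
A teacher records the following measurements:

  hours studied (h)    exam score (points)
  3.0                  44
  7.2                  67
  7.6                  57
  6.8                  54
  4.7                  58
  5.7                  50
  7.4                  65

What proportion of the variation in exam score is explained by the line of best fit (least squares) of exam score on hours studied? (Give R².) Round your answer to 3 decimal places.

0.547

n = 7, Σx = 42.4, Σy = 395, Σxy = 2453.4, Σx² = 274.18, Σy² = 22679
Sxx = Σx² − (Σx)²/n = 274.18 − 256.822857 = 17.357143
Sxy = Σxy − (Σx)(Σy)/n = 2453.4 − 2392.571429 = 60.828571
Syy = Σy² − (Σy)²/n = 22679 − 22289.285714 = 389.714286
R² = Sxy²/(Sxx·Syy) = (60.828571)²/(17.357143·389.714286) = 0.547004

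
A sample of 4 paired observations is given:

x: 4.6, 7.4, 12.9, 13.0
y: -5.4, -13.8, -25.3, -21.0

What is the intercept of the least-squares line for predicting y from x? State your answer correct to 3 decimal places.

2.804

n = 4, Σx = 37.9, Σy = -65.5, Σxy = -726.33, Σx² = 411.33
Sxx = Σx² − (Σx)²/n = 411.33 − 359.1025 = 52.2275
Sxy = Σxy − (Σx)(Σy)/n = -726.33 − (-620.6125) = -105.7175
b = Sxy/Sxx = -105.7175/52.2275 = -2.024173
a = ȳ − b·x̄ = -16.375 − (-2.024173)·9.475 = 2.804040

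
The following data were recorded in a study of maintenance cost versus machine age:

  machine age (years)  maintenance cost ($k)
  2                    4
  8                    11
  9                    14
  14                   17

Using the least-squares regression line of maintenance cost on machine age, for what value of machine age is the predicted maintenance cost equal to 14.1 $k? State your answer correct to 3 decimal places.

10.600

n = 4, Σx = 33, Σy = 46, Σxy = 460, Σx² = 345
Sxx = Σx² − (Σx)²/n = 345 − 272.25 = 72.75
Sxy = Σxy − (Σx)(Σy)/n = 460 − 379.5 = 80.5
b = Sxy/Sxx = 80.5/72.75 = 1.106529
a = ȳ − b·x̄ = 11.5 − 1.106529·8.25 = 2.371134
Set a + b·x = 14.1: x = (14.1 − 2.371134) / 1.106529 = 10.599689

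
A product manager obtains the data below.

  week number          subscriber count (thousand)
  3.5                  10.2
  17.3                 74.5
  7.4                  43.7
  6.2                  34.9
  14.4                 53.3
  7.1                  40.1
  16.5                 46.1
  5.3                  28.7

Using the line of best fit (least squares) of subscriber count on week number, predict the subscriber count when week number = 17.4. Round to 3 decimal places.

63.948

n = 8, Σx = 77.7, Σy = 331.5, Σxy = 3829.3, Σx² = 962.85
Sxx = Σx² − (Σx)²/n = 962.85 − 754.66125 = 208.18875
Sxy = Σxy − (Σx)(Σy)/n = 3829.3 − 3219.69375 = 609.60625
b = Sxy/Sxx = 609.60625/208.18875 = 2.928142
a = ȳ − b·x̄ = 41.4375 − 2.928142·9.7125 = 12.997920
ŷ(17.4) = a + b·17.4 = 12.997920 + 2.928142·17.4 = 63.947593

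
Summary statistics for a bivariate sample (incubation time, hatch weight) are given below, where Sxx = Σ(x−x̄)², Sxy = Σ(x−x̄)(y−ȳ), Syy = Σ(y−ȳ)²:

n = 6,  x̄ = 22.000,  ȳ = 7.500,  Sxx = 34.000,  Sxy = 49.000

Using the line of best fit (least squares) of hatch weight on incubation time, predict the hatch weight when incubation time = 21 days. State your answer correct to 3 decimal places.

b = Sxy/Sxx = 49/34 = 1.441176
a = ȳ − b·x̄ = 7.5 − 1.441176·22 = -24.205882
ŷ(21) = a + b·21 = -24.205882 + 1.441176·21 = 6.058824

6.059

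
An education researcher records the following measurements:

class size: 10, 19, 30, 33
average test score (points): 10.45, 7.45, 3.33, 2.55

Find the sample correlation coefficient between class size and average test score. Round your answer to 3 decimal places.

-0.999

n = 4, Σx = 92, Σy = 23.78, Σxy = 430.1, Σx² = 2450, Σy² = 182.2964
Sxx = Σx² − (Σx)²/n = 2450 − 2116 = 334
Sxy = Σxy − (Σx)(Σy)/n = 430.1 − 546.94 = -116.84
Syy = Σy² − (Σy)²/n = 182.2964 − 141.3721 = 40.9243
r = Sxy/√(Sxx·Syy) = -116.84/√(13668.7162) = -116.84/116.913285 = -0.999373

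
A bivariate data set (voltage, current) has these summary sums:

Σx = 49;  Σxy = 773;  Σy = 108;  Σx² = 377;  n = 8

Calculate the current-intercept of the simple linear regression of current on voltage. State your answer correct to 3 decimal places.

Sxx = Σx² − (Σx)²/n = 377 − 300.125 = 76.875
Sxy = Σxy − (Σx)(Σy)/n = 773 − 661.5 = 111.5
b = Sxy/Sxx = 111.5/76.875 = 1.450407
a = ȳ − b·x̄ = 13.5 − 1.450407·6.125 = 4.616260

4.616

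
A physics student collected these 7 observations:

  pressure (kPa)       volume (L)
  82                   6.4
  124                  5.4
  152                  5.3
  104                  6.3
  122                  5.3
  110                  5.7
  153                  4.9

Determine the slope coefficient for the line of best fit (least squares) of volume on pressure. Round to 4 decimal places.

-0.0196

n = 7, Σx = 847, Σy = 39.3, Σxy = 4678.5, Σx² = 106413
Sxx = Σx² − (Σx)²/n = 106413 − 102487 = 3926
Sxy = Σxy − (Σx)(Σy)/n = 4678.5 − 4755.3 = -76.8
b = Sxy/Sxx = -76.8/3926 = -0.019562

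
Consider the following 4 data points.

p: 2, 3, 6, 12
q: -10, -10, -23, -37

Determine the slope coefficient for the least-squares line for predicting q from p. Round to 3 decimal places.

-2.831

n = 4, Σx = 23, Σy = -80, Σxy = -632, Σx² = 193
Sxx = Σx² − (Σx)²/n = 193 − 132.25 = 60.75
Sxy = Σxy − (Σx)(Σy)/n = -632 − (-460) = -172
b = Sxy/Sxx = -172/60.75 = -2.831276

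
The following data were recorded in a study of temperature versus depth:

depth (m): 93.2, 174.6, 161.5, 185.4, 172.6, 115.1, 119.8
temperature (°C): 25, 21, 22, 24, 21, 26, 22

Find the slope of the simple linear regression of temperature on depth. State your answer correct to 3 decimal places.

n = 7, Σx = 1022.2, Σy = 161, Σxy = 23252, Σx² = 157017.62
Sxx = Σx² − (Σx)²/n = 157017.62 − 149270.405714 = 7747.214286
Sxy = Σxy − (Σx)(Σy)/n = 23252 − 23510.6 = -258.6
b = Sxy/Sxx = -258.6/7747.214286 = -0.033380

-0.033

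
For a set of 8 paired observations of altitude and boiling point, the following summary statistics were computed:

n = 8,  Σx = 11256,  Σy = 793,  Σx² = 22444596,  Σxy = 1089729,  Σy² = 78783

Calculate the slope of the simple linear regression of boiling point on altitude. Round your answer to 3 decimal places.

-0.004

Sxx = Σx² − (Σx)²/n = 22444596 − 15837192 = 6607404
Sxy = Σxy − (Σx)(Σy)/n = 1089729 − 1115751 = -26022
b = Sxy/Sxx = -26022/6607404 = -0.003938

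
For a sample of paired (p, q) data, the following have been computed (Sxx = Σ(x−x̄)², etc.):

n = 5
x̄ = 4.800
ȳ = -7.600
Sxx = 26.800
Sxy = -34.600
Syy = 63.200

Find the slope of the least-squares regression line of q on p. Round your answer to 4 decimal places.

-1.2910

b = Sxy/Sxx = -34.6/26.8 = -1.291045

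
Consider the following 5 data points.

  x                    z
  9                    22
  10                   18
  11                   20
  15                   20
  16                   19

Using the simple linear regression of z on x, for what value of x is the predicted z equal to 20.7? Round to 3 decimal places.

6.179

n = 5, Σx = 61, Σy = 99, Σxy = 1202, Σx² = 783
Sxx = Σx² − (Σx)²/n = 783 − 744.2 = 38.8
Sxy = Σxy − (Σx)(Σy)/n = 1202 − 1207.8 = -5.8
b = Sxy/Sxx = -5.8/38.8 = -0.149485
a = ȳ − b·x̄ = 19.8 − (-0.149485)·12.2 = 21.623711
Set a + b·x = 20.7: x = (20.7 − 21.623711) / (-0.149485) = 6.179310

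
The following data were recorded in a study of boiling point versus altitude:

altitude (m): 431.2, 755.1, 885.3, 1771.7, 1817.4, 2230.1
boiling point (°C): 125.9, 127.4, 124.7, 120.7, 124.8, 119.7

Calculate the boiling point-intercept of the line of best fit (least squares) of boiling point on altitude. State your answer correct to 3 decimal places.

128.420

n = 6, Σx = 7890.8, Σy = 743.2, Σxy = 968483.41, Σx² = 12955075.2
Sxx = Σx² − (Σx)²/n = 12955075.2 − 10377454.106667 = 2577621.093333
Sxy = Σxy − (Σx)(Σy)/n = 968483.41 − 977407.093333 = -8923.683333
b = Sxy/Sxx = -8923.683333/2577621.093333 = -0.003462
a = ȳ − b·x̄ = 123.866667 − (-0.003462)·1315.133333 = 128.419637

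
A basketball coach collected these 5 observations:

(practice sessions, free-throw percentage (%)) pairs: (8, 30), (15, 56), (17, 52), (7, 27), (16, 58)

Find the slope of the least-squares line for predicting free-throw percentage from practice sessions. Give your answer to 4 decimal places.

3.0404

n = 5, Σx = 63, Σy = 223, Σxy = 3081, Σx² = 883
Sxx = Σx² − (Σx)²/n = 883 − 793.8 = 89.2
Sxy = Σxy − (Σx)(Σy)/n = 3081 − 2809.8 = 271.2
b = Sxy/Sxx = 271.2/89.2 = 3.040359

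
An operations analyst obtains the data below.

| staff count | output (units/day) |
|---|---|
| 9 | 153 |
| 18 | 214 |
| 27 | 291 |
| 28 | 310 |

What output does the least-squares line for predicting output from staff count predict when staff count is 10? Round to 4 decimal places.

n = 4, Σx = 82, Σy = 968, Σxy = 21766, Σx² = 1918
Sxx = Σx² − (Σx)²/n = 1918 − 1681 = 237
Sxy = Σxy − (Σx)(Σy)/n = 21766 − 19844 = 1922
b = Sxy/Sxx = 1922/237 = 8.109705
a = ȳ − b·x̄ = 242 − 8.109705·20.5 = 75.751055
ŷ(10) = a + b·10 = 75.751055 + 8.109705·10 = 156.848101

156.8481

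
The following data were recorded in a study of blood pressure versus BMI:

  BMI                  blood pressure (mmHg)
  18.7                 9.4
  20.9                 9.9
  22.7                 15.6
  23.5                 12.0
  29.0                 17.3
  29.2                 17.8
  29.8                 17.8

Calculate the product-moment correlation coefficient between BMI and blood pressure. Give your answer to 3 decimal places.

0.923

n = 7, Σx = 173.8, Σy = 99.8, Σxy = 2570.71, Σx² = 4435.72, Σy² = 1506.7
Sxx = Σx² − (Σx)²/n = 4435.72 − 4315.205714 = 120.514286
Sxy = Σxy − (Σx)(Σy)/n = 2570.71 − 2477.891429 = 92.818571
Syy = Σy² − (Σy)²/n = 1506.7 − 1422.862857 = 83.837143
r = Sxy/√(Sxx·Syy) = 92.818571/√(10103.573388) = 92.818571/100.516533 = 0.923416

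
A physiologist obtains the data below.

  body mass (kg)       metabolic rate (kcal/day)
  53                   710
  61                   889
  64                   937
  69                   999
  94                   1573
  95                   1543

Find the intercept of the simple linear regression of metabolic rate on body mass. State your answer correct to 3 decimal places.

n = 6, Σx = 436, Σy = 6651, Σxy = 515205, Σx² = 33248
Sxx = Σx² − (Σx)²/n = 33248 − 31682.666667 = 1565.333333
Sxy = Σxy − (Σx)(Σy)/n = 515205 − 483306 = 31899
b = Sxy/Sxx = 31899/1565.333333 = 20.378407
a = ȳ − b·x̄ = 1108.5 − 20.378407·72.666667 = -372.330920

-372.331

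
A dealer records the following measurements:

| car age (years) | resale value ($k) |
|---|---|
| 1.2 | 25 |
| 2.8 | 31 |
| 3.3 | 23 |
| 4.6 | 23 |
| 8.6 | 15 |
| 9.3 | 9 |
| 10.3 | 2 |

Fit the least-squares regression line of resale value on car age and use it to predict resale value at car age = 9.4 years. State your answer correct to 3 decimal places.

8.822

n = 7, Σx = 40.1, Σy = 128, Σxy = 531.8, Σx² = 307.87
Sxx = Σx² − (Σx)²/n = 307.87 − 229.715714 = 78.154286
Sxy = Σxy − (Σx)(Σy)/n = 531.8 − 733.257143 = -201.457143
b = Sxy/Sxx = -201.457143/78.154286 = -2.577685
a = ȳ − b·x̄ = 18.285714 − (-2.577685)·5.728571 = 33.052168
ŷ(9.4) = a + b·9.4 = 33.052168 + (-2.577685)·9.4 = 8.821927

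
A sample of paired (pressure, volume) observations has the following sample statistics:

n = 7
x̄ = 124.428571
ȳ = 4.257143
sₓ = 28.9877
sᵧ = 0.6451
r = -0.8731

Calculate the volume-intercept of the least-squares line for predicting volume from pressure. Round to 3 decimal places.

b = r · sᵧ/sₓ = -0.8731 · 0.6451/28.9877 = -0.019430
a = ȳ − b·x̄ = 4.257143 − (-0.019430)·124.428571 = 6.674815

6.675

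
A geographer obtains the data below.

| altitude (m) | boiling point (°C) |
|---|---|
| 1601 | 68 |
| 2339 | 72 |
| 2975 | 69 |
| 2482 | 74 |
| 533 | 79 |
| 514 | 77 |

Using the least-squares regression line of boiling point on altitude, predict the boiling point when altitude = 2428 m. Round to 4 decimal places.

71.1038

n = 6, Σx = 10444, Σy = 439, Σxy = 747904, Σx² = 23593356
Sxx = Σx² − (Σx)²/n = 23593356 − 18179522.666667 = 5413833.333333
Sxy = Σxy − (Σx)(Σy)/n = 747904 − 764152.666667 = -16248.666667
b = Sxy/Sxx = -16248.666667/5413833.333333 = -0.003001
a = ȳ − b·x̄ = 73.166667 − (-0.003001)·1740.666667 = 78.390971
ŷ(2428) = a + b·2428 = 78.390971 + (-0.003001)·2428 = 71.103757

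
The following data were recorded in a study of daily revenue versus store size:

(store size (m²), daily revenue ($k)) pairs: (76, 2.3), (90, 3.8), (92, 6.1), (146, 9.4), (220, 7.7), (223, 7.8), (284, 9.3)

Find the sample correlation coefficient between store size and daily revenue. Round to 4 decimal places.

0.7747

n = 7, Σx = 1131, Σy = 46.4, Σxy = 8525, Σx² = 222441, Σy² = 351.92
Sxx = Σx² − (Σx)²/n = 222441 − 182737.285714 = 39703.714286
Sxy = Σxy − (Σx)(Σy)/n = 8525 − 7496.914286 = 1028.085714
Syy = Σy² − (Σy)²/n = 351.92 − 307.565714 = 44.354286
r = Sxy/√(Sxx·Syy) = 1028.085714/√(1761029.887347) = 1028.085714/1327.038013 = 0.774722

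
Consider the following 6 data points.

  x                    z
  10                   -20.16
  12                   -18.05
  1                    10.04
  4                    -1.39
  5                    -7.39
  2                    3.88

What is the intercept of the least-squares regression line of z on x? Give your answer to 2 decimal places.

9.36

n = 6, Σx = 34, Σy = -33.07, Σxy = -442.91, Σx² = 290
Sxx = Σx² − (Σx)²/n = 290 − 192.666667 = 97.333333
Sxy = Σxy − (Σx)(Σy)/n = -442.91 − (-187.396667) = -255.513333
b = Sxy/Sxx = -255.513333/97.333333 = -2.625137
a = ȳ − b·x̄ = -5.511667 − (-2.625137)·5.666667 = 9.364110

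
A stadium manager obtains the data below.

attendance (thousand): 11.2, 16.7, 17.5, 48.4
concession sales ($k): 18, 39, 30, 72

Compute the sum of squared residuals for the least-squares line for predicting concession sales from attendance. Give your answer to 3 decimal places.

101.719

n = 4, Σx = 93.8, Σy = 159, Σxy = 4862.7, Σx² = 3053.14, Σy² = 7929
Sxx = Σx² − (Σx)²/n = 3053.14 − 2199.61 = 853.53
Sxy = Σxy − (Σx)(Σy)/n = 4862.7 − 3728.55 = 1134.15
Syy = Σy² − (Σy)²/n = 7929 − 6320.25 = 1608.75
b = Sxy/Sxx = 1134.15/853.53 = 1.328776
SSE = Syy − b·Sxy = 1608.75 − 1.328776·1134.15 = 101.718938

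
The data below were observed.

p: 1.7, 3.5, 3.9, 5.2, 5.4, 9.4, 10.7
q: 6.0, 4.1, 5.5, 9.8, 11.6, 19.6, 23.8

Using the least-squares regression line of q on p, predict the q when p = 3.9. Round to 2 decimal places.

7.49

n = 7, Σx = 39.8, Σy = 80.4, Σxy = 598.5, Σx² = 289.4
Sxx = Σx² − (Σx)²/n = 289.4 − 226.291429 = 63.108571
Sxy = Σxy − (Σx)(Σy)/n = 598.5 − 457.131429 = 141.368571
b = Sxy/Sxx = 141.368571/63.108571 = 2.240085
a = ȳ − b·x̄ = 11.485714 − 2.240085·5.685714 = -1.250770
ŷ(3.9) = a + b·3.9 = -1.250770 + 2.240085·3.9 = 7.485562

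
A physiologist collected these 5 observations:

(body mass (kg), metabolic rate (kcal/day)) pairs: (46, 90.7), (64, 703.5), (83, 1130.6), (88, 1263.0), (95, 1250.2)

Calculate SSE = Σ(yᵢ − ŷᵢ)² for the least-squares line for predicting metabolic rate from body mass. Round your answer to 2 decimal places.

n = 5, Σx = 376, Σy = 4438, Σxy = 372949, Σx² = 29870, Σy² = 4939564.14
Sxx = Σx² − (Σx)²/n = 29870 − 28275.2 = 1594.8
Sxy = Σxy − (Σx)(Σy)/n = 372949 − 333737.6 = 39211.4
Syy = Σy² − (Σy)²/n = 4939564.14 − 3939168.8 = 1000395.34
b = Sxy/Sxx = 39211.4/1594.8 = 24.587033
SSE = Syy − b·Sxy = 1000395.34 − 24.587033·39211.4 = 36303.359839

36303.36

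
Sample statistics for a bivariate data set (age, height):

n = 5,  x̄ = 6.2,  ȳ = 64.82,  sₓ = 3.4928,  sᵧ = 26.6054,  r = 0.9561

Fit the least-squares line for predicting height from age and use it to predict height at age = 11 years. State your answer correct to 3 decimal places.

b = r · sᵧ/sₓ = 0.9561 · 26.6054/3.4928 = 7.282817
a = ȳ − b·x̄ = 64.82 − 7.282817·6.2 = 19.666535
ŷ(11) = a + b·11 = 19.666535 + 7.282817·11 = 99.777521

99.778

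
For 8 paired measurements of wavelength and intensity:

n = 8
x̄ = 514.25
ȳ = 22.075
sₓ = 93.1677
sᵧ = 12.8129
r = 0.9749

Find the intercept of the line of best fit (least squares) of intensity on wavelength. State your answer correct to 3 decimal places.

-46.872

b = r · sᵧ/sₓ = 0.9749 · 12.8129/93.1677 = 0.134073
a = ȳ − b·x̄ = 22.075 − 0.134073·514.25 = -46.872168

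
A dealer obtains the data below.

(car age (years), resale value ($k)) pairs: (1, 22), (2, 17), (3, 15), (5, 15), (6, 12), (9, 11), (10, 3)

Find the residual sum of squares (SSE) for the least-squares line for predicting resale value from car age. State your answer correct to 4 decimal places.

32.0343

n = 7, Σx = 36, Σy = 95, Σxy = 377, Σx² = 256, Σy² = 1497
Sxx = Σx² − (Σx)²/n = 256 − 185.142857 = 70.857143
Sxy = Σxy − (Σx)(Σy)/n = 377 − 488.571429 = -111.571429
Syy = Σy² − (Σy)²/n = 1497 − 1289.285714 = 207.714286
b = Sxy/Sxx = -111.571429/70.857143 = -1.574597
SSE = Syy − b·Sxy = 207.714286 − (-1.574597)·(-111.571429) = 32.034274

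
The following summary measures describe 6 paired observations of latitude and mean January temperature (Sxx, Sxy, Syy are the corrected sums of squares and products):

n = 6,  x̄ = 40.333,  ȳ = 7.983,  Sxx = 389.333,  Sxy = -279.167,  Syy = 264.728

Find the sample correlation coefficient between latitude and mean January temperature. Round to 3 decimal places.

r = Sxy/√(Sxx·Syy) = -279.167/√(103067.346424) = -279.167/321.041035 = -0.869568

-0.870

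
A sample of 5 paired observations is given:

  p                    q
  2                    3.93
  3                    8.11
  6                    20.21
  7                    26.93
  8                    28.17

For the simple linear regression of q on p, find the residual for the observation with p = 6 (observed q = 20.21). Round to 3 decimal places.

-0.636

n = 5, Σx = 26, Σy = 87.35, Σxy = 567.32, Σx² = 162
Sxx = Σx² − (Σx)²/n = 162 − 135.2 = 26.8
Sxy = Σxy − (Σx)(Σy)/n = 567.32 − 454.22 = 113.1
b = Sxy/Sxx = 113.1/26.8 = 4.220149
a = ȳ − b·x̄ = 17.47 − 4.220149·5.2 = -4.474776
ŷ(6) = -4.474776 + 4.220149·6 = 20.846119
residual = y − ŷ = 20.21 − 20.846119 = -0.636119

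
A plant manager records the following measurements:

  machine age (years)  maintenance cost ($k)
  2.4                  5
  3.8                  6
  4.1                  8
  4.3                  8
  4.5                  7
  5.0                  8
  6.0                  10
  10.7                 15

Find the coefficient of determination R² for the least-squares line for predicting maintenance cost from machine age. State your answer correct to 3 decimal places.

n = 8, Σx = 40.8, Σy = 67, Σxy = 394, Σx² = 251.24, Σy² = 627
Sxx = Σx² − (Σx)²/n = 251.24 − 208.08 = 43.16
Sxy = Σxy − (Σx)(Σy)/n = 394 − 341.7 = 52.3
Syy = Σy² − (Σy)²/n = 627 − 561.125 = 65.875
R² = Sxy²/(Sxx·Syy) = (52.3)²/(43.16·65.875) = 0.962058

0.962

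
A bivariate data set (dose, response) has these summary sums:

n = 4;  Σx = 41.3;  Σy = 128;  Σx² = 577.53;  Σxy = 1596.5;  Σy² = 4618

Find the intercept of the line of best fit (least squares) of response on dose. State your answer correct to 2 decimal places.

Sxx = Σx² − (Σx)²/n = 577.53 − 426.4225 = 151.1075
Sxy = Σxy − (Σx)(Σy)/n = 1596.5 − 1321.6 = 274.9
b = Sxy/Sxx = 274.9/151.1075 = 1.819235
a = ȳ − b·x̄ = 32 − 1.819235·10.325 = 13.216402

13.22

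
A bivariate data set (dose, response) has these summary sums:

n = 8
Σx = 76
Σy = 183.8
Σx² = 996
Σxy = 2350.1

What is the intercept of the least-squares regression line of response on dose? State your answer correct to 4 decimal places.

2.0334

Sxx = Σx² − (Σx)²/n = 996 − 722 = 274
Sxy = Σxy − (Σx)(Σy)/n = 2350.1 − 1746.1 = 604
b = Sxy/Sxx = 604/274 = 2.204380
a = ȳ − b·x̄ = 22.975 − 2.204380·9.5 = 2.033394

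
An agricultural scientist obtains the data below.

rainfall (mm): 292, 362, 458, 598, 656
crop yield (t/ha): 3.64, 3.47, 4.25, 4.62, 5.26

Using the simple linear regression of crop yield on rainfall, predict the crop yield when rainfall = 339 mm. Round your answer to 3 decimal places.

n = 5, Σx = 2366, Σy = 21.24, Σxy = 10478.84, Σx² = 1214012
Sxx = Σx² − (Σx)²/n = 1214012 − 1119591.2 = 94420.8
Sxy = Σxy − (Σx)(Σy)/n = 10478.84 − 10050.768 = 428.072
b = Sxy/Sxx = 428.072/94420.8 = 0.004534
a = ȳ − b·x̄ = 4.248 − 0.004534·473.2 = 2.102671
ŷ(339) = a + b·339 = 2.102671 + 0.004534·339 = 3.639583

3.640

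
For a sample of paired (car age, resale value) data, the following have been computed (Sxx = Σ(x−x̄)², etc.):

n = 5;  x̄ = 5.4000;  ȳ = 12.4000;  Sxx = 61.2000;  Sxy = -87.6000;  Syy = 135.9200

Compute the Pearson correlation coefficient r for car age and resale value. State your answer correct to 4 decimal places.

-0.9605

r = Sxy/√(Sxx·Syy) = -87.6/√(8318.304) = -87.6/91.204737 = -0.960476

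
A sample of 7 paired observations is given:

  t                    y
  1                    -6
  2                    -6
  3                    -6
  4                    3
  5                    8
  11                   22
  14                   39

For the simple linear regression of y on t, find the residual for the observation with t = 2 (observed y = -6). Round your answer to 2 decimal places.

-0.88

n = 7, Σx = 40, Σy = 54, Σxy = 804, Σx² = 372
Sxx = Σx² − (Σx)²/n = 372 − 228.571429 = 143.428571
Sxy = Σxy − (Σx)(Σy)/n = 804 − 308.571429 = 495.428571
b = Sxy/Sxx = 495.428571/143.428571 = 3.454183
a = ȳ − b·x̄ = 7.714286 − 3.454183·5.714286 = -12.023904
ŷ(2) = -12.023904 + 3.454183·2 = -5.115538
residual = y − ŷ = -6 − (-5.115538) = -0.884462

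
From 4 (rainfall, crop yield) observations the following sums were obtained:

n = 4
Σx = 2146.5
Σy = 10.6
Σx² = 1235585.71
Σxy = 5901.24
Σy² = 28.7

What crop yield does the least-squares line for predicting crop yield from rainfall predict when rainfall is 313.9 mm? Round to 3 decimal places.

2.083

Sxx = Σx² − (Σx)²/n = 1235585.71 − 1151865.5625 = 83720.1475
Sxy = Σxy − (Σx)(Σy)/n = 5901.24 − 5688.225 = 213.015
b = Sxy/Sxx = 213.015/83720.1475 = 0.002544
a = ȳ − b·x̄ = 2.65 − 0.002544·536.625 = 1.284628
ŷ(313.9) = a + b·313.9 = 1.284628 + 0.002544·313.9 = 2.083305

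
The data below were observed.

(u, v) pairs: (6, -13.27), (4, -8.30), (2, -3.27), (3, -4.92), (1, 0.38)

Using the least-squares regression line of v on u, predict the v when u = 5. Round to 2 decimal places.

-10.71

n = 5, Σx = 16, Σy = -29.38, Σxy = -133.74, Σx² = 66
Sxx = Σx² − (Σx)²/n = 66 − 51.2 = 14.8
Sxy = Σxy − (Σx)(Σy)/n = -133.74 − (-94.016) = -39.724
b = Sxy/Sxx = -39.724/14.8 = -2.684054
a = ȳ − b·x̄ = -5.876 − (-2.684054)·3.2 = 2.712973
ŷ(5) = a + b·5 = 2.712973 + (-2.684054)·5 = -10.707297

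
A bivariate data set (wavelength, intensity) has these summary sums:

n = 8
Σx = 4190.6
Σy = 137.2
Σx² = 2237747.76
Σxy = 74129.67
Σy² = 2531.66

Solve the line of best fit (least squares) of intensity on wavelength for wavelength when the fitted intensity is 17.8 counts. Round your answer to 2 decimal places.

Sxx = Σx² − (Σx)²/n = 2237747.76 − 2195141.045 = 42606.715
Sxy = Σxy − (Σx)(Σy)/n = 74129.67 − 71868.79 = 2260.88
b = Sxy/Sxx = 2260.88/42606.715 = 0.053064
a = ȳ − b·x̄ = 17.15 − 0.053064·523.825 = -10.646216
Set a + b·x = 17.8: x = (17.8 − (-10.646216)) / 0.053064 = 536.074374

536.07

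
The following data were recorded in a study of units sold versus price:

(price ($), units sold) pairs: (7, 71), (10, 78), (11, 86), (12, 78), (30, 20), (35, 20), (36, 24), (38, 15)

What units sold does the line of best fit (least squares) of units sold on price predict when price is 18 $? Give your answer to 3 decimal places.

58.884

n = 8, Σx = 179, Σy = 392, Σxy = 5893, Σx² = 5279
Sxx = Σx² − (Σx)²/n = 5279 − 4005.125 = 1273.875
Sxy = Σxy − (Σx)(Σy)/n = 5893 − 8771 = -2878
b = Sxy/Sxx = -2878/1273.875 = -2.259248
a = ȳ − b·x̄ = 49 − (-2.259248)·22.375 = 99.550682
ŷ(18) = a + b·18 = 99.550682 + (-2.259248)·18 = 58.884212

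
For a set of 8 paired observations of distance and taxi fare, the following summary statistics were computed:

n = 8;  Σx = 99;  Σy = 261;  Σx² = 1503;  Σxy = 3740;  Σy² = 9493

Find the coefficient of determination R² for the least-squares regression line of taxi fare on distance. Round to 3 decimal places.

Sxx = Σx² − (Σx)²/n = 1503 − 1225.125 = 277.875
Sxy = Σxy − (Σx)(Σy)/n = 3740 − 3229.875 = 510.125
Syy = Σy² − (Σy)²/n = 9493 − 8515.125 = 977.875
R² = Sxy²/(Sxx·Syy) = (510.125)²/(277.875·977.875) = 0.957680

0.958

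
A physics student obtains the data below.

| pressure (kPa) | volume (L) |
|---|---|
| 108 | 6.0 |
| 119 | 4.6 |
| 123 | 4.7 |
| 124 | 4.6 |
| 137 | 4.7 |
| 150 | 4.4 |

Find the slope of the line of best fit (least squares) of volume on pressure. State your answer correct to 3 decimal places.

-0.028

n = 6, Σx = 761, Σy = 29, Σxy = 3647.8, Σx² = 97599
Sxx = Σx² − (Σx)²/n = 97599 − 96520.166667 = 1078.833333
Sxy = Σxy − (Σx)(Σy)/n = 3647.8 − 3678.166667 = -30.366667
b = Sxy/Sxx = -30.366667/1078.833333 = -0.028148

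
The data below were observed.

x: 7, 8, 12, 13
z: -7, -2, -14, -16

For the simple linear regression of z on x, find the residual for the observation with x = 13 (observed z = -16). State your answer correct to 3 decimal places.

n = 4, Σx = 40, Σy = -39, Σxy = -441, Σx² = 426
Sxx = Σx² − (Σx)²/n = 426 − 400 = 26
Sxy = Σxy − (Σx)(Σy)/n = -441 − (-390) = -51
b = Sxy/Sxx = -51/26 = -1.961538
a = ȳ − b·x̄ = -9.75 − (-1.961538)·10 = 9.865385
ŷ(13) = 9.865385 + (-1.961538)·13 = -15.634615
residual = y − ŷ = -16 − (-15.634615) = -0.365385

-0.365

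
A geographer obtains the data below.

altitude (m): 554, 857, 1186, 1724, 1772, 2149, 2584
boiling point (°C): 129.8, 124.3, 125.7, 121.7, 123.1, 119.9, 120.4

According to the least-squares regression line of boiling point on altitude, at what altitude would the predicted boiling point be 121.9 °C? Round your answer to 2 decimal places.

n = 7, Σx = 10826, Σy = 864.9, Σxy = 1324237.2, Σx² = 19855378
Sxx = Σx² − (Σx)²/n = 19855378 − 16743182.285714 = 3112195.714286
Sxy = Σxy − (Σx)(Σy)/n = 1324237.2 − 1337629.628571 = -13392.428571
b = Sxy/Sxx = -13392.428571/3112195.714286 = -0.004303
a = ȳ − b·x̄ = 123.557143 − (-0.004303)·1546.571429 = 130.212363
Set a + b·x = 121.9: x = (121.9 − 130.212363) / (-0.004303) = 1931.666101

1931.67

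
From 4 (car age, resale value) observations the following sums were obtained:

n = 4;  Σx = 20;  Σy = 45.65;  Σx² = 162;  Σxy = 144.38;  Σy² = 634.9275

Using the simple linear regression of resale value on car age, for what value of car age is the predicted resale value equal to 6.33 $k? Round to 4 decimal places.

8.7572

Sxx = Σx² − (Σx)²/n = 162 − 100 = 62
Sxy = Σxy − (Σx)(Σy)/n = 144.38 − 228.25 = -83.87
b = Sxy/Sxx = -83.87/62 = -1.352742
a = ȳ − b·x̄ = 11.4125 − (-1.352742)·5 = 18.176210
Set a + b·x = 6.33: x = (6.33 − 18.176210) / (-1.352742) = 8.757184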